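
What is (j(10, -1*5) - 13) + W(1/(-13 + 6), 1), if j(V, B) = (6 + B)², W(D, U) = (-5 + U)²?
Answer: 4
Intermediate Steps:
(j(10, -1*5) - 13) + W(1/(-13 + 6), 1) = ((6 - 1*5)² - 13) + (-5 + 1)² = ((6 - 5)² - 13) + (-4)² = (1² - 13) + 16 = (1 - 13) + 16 = -12 + 16 = 4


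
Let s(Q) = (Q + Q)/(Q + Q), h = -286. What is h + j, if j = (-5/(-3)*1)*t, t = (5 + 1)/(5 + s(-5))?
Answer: -853/3 ≈ -284.33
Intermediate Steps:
s(Q) = 1 (s(Q) = (2*Q)/((2*Q)) = (2*Q)*(1/(2*Q)) = 1)
t = 1 (t = (5 + 1)/(5 + 1) = 6/6 = 6*(⅙) = 1)
j = 5/3 (j = (-5/(-3)*1)*1 = (-5*(-⅓)*1)*1 = ((5/3)*1)*1 = (5/3)*1 = 5/3 ≈ 1.6667)
h + j = -286 + 5/3 = -853/3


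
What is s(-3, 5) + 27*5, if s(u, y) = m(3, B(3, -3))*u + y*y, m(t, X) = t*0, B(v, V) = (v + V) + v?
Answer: 160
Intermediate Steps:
B(v, V) = V + 2*v (B(v, V) = (V + v) + v = V + 2*v)
m(t, X) = 0
s(u, y) = y**2 (s(u, y) = 0*u + y*y = 0 + y**2 = y**2)
s(-3, 5) + 27*5 = 5**2 + 27*5 = 25 + 135 = 160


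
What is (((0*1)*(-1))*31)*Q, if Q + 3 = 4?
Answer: 0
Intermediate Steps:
Q = 1 (Q = -3 + 4 = 1)
(((0*1)*(-1))*31)*Q = (((0*1)*(-1))*31)*1 = ((0*(-1))*31)*1 = (0*31)*1 = 0*1 = 0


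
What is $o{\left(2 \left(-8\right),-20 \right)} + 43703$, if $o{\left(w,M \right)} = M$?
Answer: $43683$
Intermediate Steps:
$o{\left(2 \left(-8\right),-20 \right)} + 43703 = -20 + 43703 = 43683$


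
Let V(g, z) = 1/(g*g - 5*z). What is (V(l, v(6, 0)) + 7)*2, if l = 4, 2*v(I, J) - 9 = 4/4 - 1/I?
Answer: 1418/103 ≈ 13.767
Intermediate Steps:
v(I, J) = 5 - 1/(2*I) (v(I, J) = 9/2 + (4/4 - 1/I)/2 = 9/2 + (4*(¼) - 1/I)/2 = 9/2 + (1 - 1/I)/2 = 9/2 + (½ - 1/(2*I)) = 5 - 1/(2*I))
V(g, z) = 1/(g² - 5*z)
(V(l, v(6, 0)) + 7)*2 = (1/(4² - 5*(5 - ½/6)) + 7)*2 = (1/(16 - 5*(5 - ½*⅙)) + 7)*2 = (1/(16 - 5*(5 - 1/12)) + 7)*2 = (1/(16 - 5*59/12) + 7)*2 = (1/(16 - 295/12) + 7)*2 = (1/(-103/12) + 7)*2 = (-12/103 + 7)*2 = (709/103)*2 = 1418/103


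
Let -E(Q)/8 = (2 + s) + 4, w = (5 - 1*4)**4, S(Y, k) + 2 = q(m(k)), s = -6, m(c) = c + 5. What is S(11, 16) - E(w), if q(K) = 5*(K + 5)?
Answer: 128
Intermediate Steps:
m(c) = 5 + c
q(K) = 25 + 5*K (q(K) = 5*(5 + K) = 25 + 5*K)
S(Y, k) = 48 + 5*k (S(Y, k) = -2 + (25 + 5*(5 + k)) = -2 + (25 + (25 + 5*k)) = -2 + (50 + 5*k) = 48 + 5*k)
w = 1 (w = (5 - 4)**4 = 1**4 = 1)
E(Q) = 0 (E(Q) = -8*((2 - 6) + 4) = -8*(-4 + 4) = -8*0 = 0)
S(11, 16) - E(w) = (48 + 5*16) - 1*0 = (48 + 80) + 0 = 128 + 0 = 128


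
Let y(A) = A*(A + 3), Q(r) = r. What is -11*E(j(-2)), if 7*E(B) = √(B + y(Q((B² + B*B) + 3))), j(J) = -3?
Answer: -11*√501/7 ≈ -35.173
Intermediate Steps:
y(A) = A*(3 + A)
E(B) = √(B + (3 + 2*B²)*(6 + 2*B²))/7 (E(B) = √(B + ((B² + B*B) + 3)*(3 + ((B² + B*B) + 3)))/7 = √(B + ((B² + B²) + 3)*(3 + ((B² + B²) + 3)))/7 = √(B + (2*B² + 3)*(3 + (2*B² + 3)))/7 = √(B + (3 + 2*B²)*(3 + (3 + 2*B²)))/7 = √(B + (3 + 2*B²)*(6 + 2*B²))/7)
-11*E(j(-2)) = -11*√(18 - 3 + 4*(-3)⁴ + 18*(-3)²)/7 = -11*√(18 - 3 + 4*81 + 18*9)/7 = -11*√(18 - 3 + 324 + 162)/7 = -11*√501/7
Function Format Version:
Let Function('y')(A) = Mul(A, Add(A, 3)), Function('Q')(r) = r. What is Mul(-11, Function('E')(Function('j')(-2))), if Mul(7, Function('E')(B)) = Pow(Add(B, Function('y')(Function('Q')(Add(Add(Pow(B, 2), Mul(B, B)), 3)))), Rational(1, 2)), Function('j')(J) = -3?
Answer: Mul(Rational(-11, 7), Pow(501, Rational(1, 2))) ≈ -35.173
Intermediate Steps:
Function('y')(A) = Mul(A, Add(3, A))
Function('E')(B) = Mul(Rational(1, 7), Pow(Add(B, Mul(Add(3, Mul(2, Pow(B, 2))), Add(6, Mul(2, Pow(B, 2))))), Rational(1, 2))) (Function('E')(B) = Mul(Rational(1, 7), Pow(Add(B, Mul(Add(Add(Pow(B, 2), Mul(B, B)), 3), Add(3, Add(Add(Pow(B, 2), Mul(B, B)), 3)))), Rational(1, 2))) = Mul(Rational(1, 7), Pow(Add(B, Mul(Add(Add(Pow(B, 2), Pow(B, 2)), 3), Add(3, Add(Add(Pow(B, 2), Pow(B, 2)), 3)))), Rational(1, 2))) = Mul(Rational(1, 7), Pow(Add(B, Mul(Add(Mul(2, Pow(B, 2)), 3), Add(3, Add(Mul(2, Pow(B, 2)), 3)))), Rational(1, 2))) = Mul(Rational(1, 7), Pow(Add(B, Mul(Add(3, Mul(2, Pow(B, 2))), Add(3, Add(3, Mul(2, Pow(B, 2)))))), Rational(1, 2))) = Mul(Rational(1, 7), Pow(Add(B, Mul(Add(3, Mul(2, Pow(B, 2))), Add(6, Mul(2, Pow(B, 2))))), Rational(1, 2))))
Mul(-11, Function('E')(Function('j')(-2))) = Mul(-11, Mul(Rational(1, 7), Pow(Add(18, -3, Mul(4, Pow(-3, 4)), Mul(18, Pow(-3, 2))), Rational(1, 2)))) = Mul(-11, Mul(Rational(1, 7), Pow(Add(18, -3, Mul(4, 81), Mul(18, 9)), Rational(1, 2)))) = Mul(-11, Mul(Rational(1, 7), Pow(Add(18, -3, 324, 162), Rational(1, 2)))) = Mul(-11, Mul(Rational(1, 7), Pow(501, Rational(1, 2)))) = Mul(Rational(-11, 7), Pow(501, Rational(1, 2)))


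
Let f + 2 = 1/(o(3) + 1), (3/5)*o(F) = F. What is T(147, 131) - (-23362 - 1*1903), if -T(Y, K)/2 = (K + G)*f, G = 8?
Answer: 77324/3 ≈ 25775.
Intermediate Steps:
o(F) = 5*F/3
f = -11/6 (f = -2 + 1/((5/3)*3 + 1) = -2 + 1/(5 + 1) = -2 + 1/6 = -11/6 ≈ -1.8333)
T(Y, K) = 88/3 + 11*K/3 (T(Y, K) = -2*(K + 8)*(-11)/6 = -2*(8 + K)*(-11)/6 = -2*(-44/3 - 11*K/6) = 88/3 + 11*K/3)
T(147, 131) - (-23362 - 1*1903) = (88/3 + (11/3)*131) - (-23362 - 1*1903) = (88/3 + 1441/3) - (-23362 - 1903) = 1529/3 - 1*(-25265) = 1529/3 + 25265 = 77324/3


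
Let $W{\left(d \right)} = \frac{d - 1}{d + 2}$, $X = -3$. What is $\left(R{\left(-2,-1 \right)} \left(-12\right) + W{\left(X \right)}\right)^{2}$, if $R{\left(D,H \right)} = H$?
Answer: $256$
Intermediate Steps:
$W{\left(d \right)} = \frac{-1 + d}{2 + d}$
$\left(R{\left(-2,-1 \right)} \left(-12\right) + W{\left(X \right)}\right)^{2} = \left(\left(-1\right) \left(-12\right) + \frac{-1 - 3}{2 - 3}\right)^{2} = \left(12 + \frac{1}{-1} \left(-4\right)\right)^{2} = \left(12 - -4\right)^{2} = \left(12 + 4\right)^{2} = 16^{2} = 256$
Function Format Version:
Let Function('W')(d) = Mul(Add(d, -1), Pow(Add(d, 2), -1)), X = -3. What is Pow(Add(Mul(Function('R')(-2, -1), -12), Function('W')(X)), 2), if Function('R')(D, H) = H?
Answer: 256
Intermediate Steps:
Function('W')(d) = Mul(Pow(Add(2, d), -1), Add(-1, d)) (Function('W')(d) = Mul(Add(-1, d), Pow(Add(2, d), -1)) = Mul(Pow(Add(2, d), -1), Add(-1, d)))
Pow(Add(Mul(Function('R')(-2, -1), -12), Function('W')(X)), 2) = Pow(Add(Mul(-1, -12), Mul(Pow(Add(2, -3), -1), Add(-1, -3))), 2) = Pow(Add(12, Mul(Pow(-1, -1), -4)), 2) = Pow(Add(12, Mul(-1, -4)), 2) = Pow(Add(12, 4), 2) = Pow(16, 2) = 256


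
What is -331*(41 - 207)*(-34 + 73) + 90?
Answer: 2142984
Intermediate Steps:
-331*(41 - 207)*(-34 + 73) + 90 = -(-54946)*39 + 90 = -331*(-6474) + 90 = 2142894 + 90 = 2142984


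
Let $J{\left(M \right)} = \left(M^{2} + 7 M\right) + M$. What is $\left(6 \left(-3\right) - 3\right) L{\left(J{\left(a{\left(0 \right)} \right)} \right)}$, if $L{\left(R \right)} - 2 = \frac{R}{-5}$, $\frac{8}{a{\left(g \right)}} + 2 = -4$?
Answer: $- \frac{238}{3} \approx -79.333$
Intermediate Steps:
$a{\left(g \right)} = - \frac{4}{3}$ ($a{\left(g \right)} = \frac{8}{-2 - 4} = \frac{8}{-6} = 8 \left(- \frac{1}{6}\right) = - \frac{4}{3}$)
$J{\left(M \right)} = M^{2} + 8 M$
$L{\left(R \right)} = 2 - \frac{R}{5}$ ($L{\left(R \right)} = 2 + \frac{R}{-5} = 2 + R \left(- \frac{1}{5}\right) = 2 - \frac{R}{5}$)
$\left(6 \left(-3\right) - 3\right) L{\left(J{\left(a{\left(0 \right)} \right)} \right)} = \left(6 \left(-3\right) - 3\right) \left(2 - \frac{\left(- \frac{4}{3}\right) \left(8 - \frac{4}{3}\right)}{5}\right) = \left(-18 - 3\right) \left(2 - \frac{\left(- \frac{4}{3}\right) \frac{20}{3}}{5}\right) = - 21 \left(2 - - \frac{16}{9}\right) = - 21 \left(2 + \frac{16}{9}\right) = \left(-21\right) \frac{34}{9} = - \frac{238}{3}$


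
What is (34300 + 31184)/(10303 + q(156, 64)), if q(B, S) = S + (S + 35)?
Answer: 32742/5233 ≈ 6.2568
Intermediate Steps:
q(B, S) = 35 + 2*S (q(B, S) = S + (35 + S) = 35 + 2*S)
(34300 + 31184)/(10303 + q(156, 64)) = (34300 + 31184)/(10303 + (35 + 2*64)) = 65484/(10303 + (35 + 128)) = 65484/(10303 + 163) = 65484/10466 = 65484*(1/10466) = 32742/5233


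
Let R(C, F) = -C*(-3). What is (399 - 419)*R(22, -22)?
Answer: -1320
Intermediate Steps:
R(C, F) = 3*C (R(C, F) = -(-3)*C = 3*C)
(399 - 419)*R(22, -22) = (399 - 419)*(3*22) = -20*66 = -1320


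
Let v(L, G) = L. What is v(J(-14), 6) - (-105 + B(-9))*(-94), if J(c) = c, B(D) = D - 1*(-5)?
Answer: -10260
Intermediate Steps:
B(D) = 5 + D (B(D) = D + 5 = 5 + D)
v(J(-14), 6) - (-105 + B(-9))*(-94) = -14 - (-105 + (5 - 9))*(-94) = -14 - (-105 - 4)*(-94) = -14 - (-109)*(-94) = -14 - 1*10246 = -14 - 10246 = -10260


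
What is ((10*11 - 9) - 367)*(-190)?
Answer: 50540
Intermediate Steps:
((10*11 - 9) - 367)*(-190) = ((110 - 9) - 367)*(-190) = (101 - 367)*(-190) = -266*(-190) = 50540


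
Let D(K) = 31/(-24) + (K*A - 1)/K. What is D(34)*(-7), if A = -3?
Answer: 12341/408 ≈ 30.248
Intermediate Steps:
D(K) = -31/24 + (-1 - 3*K)/K (D(K) = 31/(-24) + (K*(-3) - 1)/K = 31*(-1/24) + (-3*K - 1)/K = -31/24 + (-1 - 3*K)/K)
D(34)*(-7) = (-103/24 - 1/34)*(-7) = -1763/408*(-7) = 12341/408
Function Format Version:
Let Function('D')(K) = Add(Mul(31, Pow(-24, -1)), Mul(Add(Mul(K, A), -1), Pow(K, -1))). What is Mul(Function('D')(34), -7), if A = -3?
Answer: Rational(12341, 408) ≈ 30.248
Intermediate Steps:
Function('D')(K) = Add(Rational(-31, 24), Mul(Pow(K, -1), Add(-1, Mul(-3, K)))) (Function('D')(K) = Add(Mul(31, Pow(-24, -1)), Mul(Add(Mul(K, -3), -1), Pow(K, -1))) = Add(Mul(31, Rational(-1, 24)), Mul(Add(Mul(-3, K), -1), Pow(K, -1))) = Add(Rational(-31, 24), Mul(Add(-1, Mul(-3, K)), Pow(K, -1))) = Add(Rational(-31, 24), Mul(Pow(K, -1), Add(-1, Mul(-3, K)))))
Mul(Function('D')(34), -7) = Mul(Add(Rational(-103, 24), Mul(-1, Pow(34, -1))), -7) = Mul(Add(Rational(-103, 24), Mul(-1, Rational(1, 34))), -7) = Mul(Add(Rational(-103, 24), Rational(-1, 34)), -7) = Mul(Rational(-1763, 408), -7) = Rational(12341, 408)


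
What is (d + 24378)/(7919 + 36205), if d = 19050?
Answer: 3619/3677 ≈ 0.98423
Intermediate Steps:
(d + 24378)/(7919 + 36205) = (19050 + 24378)/(7919 + 36205) = 43428/44124 = 43428*(1/44124) = 3619/3677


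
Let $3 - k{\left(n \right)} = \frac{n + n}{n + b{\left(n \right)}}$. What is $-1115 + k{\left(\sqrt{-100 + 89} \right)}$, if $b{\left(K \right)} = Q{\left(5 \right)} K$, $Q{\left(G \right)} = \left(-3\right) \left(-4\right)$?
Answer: $- \frac{14458}{13} \approx -1112.2$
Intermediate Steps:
$Q{\left(G \right)} = 12$
$b{\left(K \right)} = 12 K$
$k{\left(n \right)} = \frac{37}{13}$ ($k{\left(n \right)} = 3 - \frac{n + n}{n + 12 n} = 3 - \frac{2 n}{13 n} = 3 - 2 n \frac{1}{13 n} = 3 - \frac{2}{13} = \frac{37}{13}$)
$-1115 + k{\left(\sqrt{-100 + 89} \right)} = -1115 + \frac{37}{13} = - \frac{14458}{13}$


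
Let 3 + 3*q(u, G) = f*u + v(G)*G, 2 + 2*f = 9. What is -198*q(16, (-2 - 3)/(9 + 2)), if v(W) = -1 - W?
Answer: -38658/11 ≈ -3514.4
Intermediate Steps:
f = 7/2 (f = -1 + (1/2)*9 = -1 + 9/2 = 7/2 ≈ 3.5000)
q(u, G) = -1 + 7*u/6 + G*(-1 - G)/3 (q(u, G) = -1 + (7*u/2 + (-1 - G)*G)/3 = -1 + (7*u/2 + G*(-1 - G))/3 = -1 + (7*u/6 + G*(-1 - G)/3) = -1 + 7*u/6 + G*(-1 - G)/3)
-198*q(16, (-2 - 3)/(9 + 2)) = -198*(-1 + (7/6)*16 - (-2 - 3)/(9 + 2)*(1 + (-2 - 3)/(9 + 2))/3) = -198*(-1 + 56/3 - (-5/11)*(1 - 5/11)/3) = -198*(-1 + 56/3 - (-5*1/11)*(1 - 5*1/11)/3) = -198*(-1 + 56/3 - 1/3*(-5/11)*(1 - 5/11)) = -198*(-1 + 56/3 - 1/3*(-5/11)*6/11) = -198*(-1 + 56/3 + 10/121) = -198*6443/363 = -38658/11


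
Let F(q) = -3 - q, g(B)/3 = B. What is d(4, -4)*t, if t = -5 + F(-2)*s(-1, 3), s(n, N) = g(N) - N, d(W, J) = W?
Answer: -44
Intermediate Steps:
g(B) = 3*B
s(n, N) = 2*N (s(n, N) = 3*N - N = 2*N)
t = -11 (t = -5 + (-3 - 1*(-2))*(2*3) = -5 + (-3 + 2)*6 = -5 - 1*6 = -5 - 6 = -11)
d(4, -4)*t = 4*(-11) = -44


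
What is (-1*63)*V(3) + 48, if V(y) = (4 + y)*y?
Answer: -1275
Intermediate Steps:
V(y) = y*(4 + y)
(-1*63)*V(3) + 48 = (-1*63)*(3*(4 + 3)) + 48 = -189*7 + 48 = -63*21 + 48 = -1323 + 48 = -1275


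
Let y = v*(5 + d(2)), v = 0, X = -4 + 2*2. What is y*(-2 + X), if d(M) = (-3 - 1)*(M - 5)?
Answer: 0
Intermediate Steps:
X = 0 (X = -4 + 4 = 0)
d(M) = 20 - 4*M (d(M) = -4*(-5 + M) = 20 - 4*M)
y = 0 (y = 0*(5 + (20 - 4*2)) = 0*(5 + (20 - 8)) = 0*(5 + 12) = 0*17 = 0)
y*(-2 + X) = 0*(-2 + 0) = 0*(-2) = 0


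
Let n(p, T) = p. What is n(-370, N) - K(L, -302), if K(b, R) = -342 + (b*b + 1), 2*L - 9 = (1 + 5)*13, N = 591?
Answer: -7685/4 ≈ -1921.3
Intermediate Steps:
L = 87/2 (L = 9/2 + ((1 + 5)*13)/2 = 9/2 + (6*13)/2 = 9/2 + (½)*78 = 9/2 + 39 = 87/2 ≈ 43.500)
K(b, R) = -341 + b² (K(b, R) = -342 + (b² + 1) = -342 + (1 + b²) = -341 + b²)
n(-370, N) - K(L, -302) = -370 - (-341 + (87/2)²) = -370 - (-341 + 7569/4) = -370 - 1*6205/4 = -370 - 6205/4 = -7685/4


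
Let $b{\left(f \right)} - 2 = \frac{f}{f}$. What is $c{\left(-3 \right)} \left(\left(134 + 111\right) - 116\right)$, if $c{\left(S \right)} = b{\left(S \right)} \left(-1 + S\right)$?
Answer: $-1548$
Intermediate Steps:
$b{\left(f \right)} = 3$ ($b{\left(f \right)} = 2 + \frac{f}{f} = 2 + 1 = 3$)
$c{\left(S \right)} = -3 + 3 S$ ($c{\left(S \right)} = 3 \left(-1 + S\right) = -3 + 3 S$)
$c{\left(-3 \right)} \left(\left(134 + 111\right) - 116\right) = \left(-3 + 3 \left(-3\right)\right) \left(\left(134 + 111\right) - 116\right) = \left(-3 - 9\right) \left(245 - 116\right) = \left(-12\right) 129 = -1548$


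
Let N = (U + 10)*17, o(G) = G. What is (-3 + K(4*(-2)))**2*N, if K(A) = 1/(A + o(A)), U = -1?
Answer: 367353/256 ≈ 1435.0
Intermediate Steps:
K(A) = 1/(2*A) (K(A) = 1/(A + A) = 1/(2*A))
N = 153 (N = (-1 + 10)*17 = 9*17 = 153)
(-3 + K(4*(-2)))**2*N = (-3 + 1/(2*((4*(-2)))))**2*153 = (-3 + (1/2)/(-8))**2*153 = (-3 + (1/2)*(-1/8))**2*153 = (-3 - 1/16)**2*153 = (-49/16)**2*153 = (2401/256)*153 = 367353/256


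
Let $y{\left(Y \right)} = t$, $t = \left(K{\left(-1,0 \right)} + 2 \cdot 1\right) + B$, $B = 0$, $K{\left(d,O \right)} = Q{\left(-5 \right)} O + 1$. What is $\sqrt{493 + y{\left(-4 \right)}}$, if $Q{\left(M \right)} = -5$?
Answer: $4 \sqrt{31} \approx 22.271$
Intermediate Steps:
$K{\left(d,O \right)} = 1 - 5 O$ ($K{\left(d,O \right)} = - 5 O + 1 = 1 - 5 O$)
$t = 3$ ($t = \left(\left(1 - 0\right) + 2 \cdot 1\right) + 0 = \left(\left(1 + 0\right) + 2\right) + 0 = \left(1 + 2\right) + 0 = 3 + 0 = 3$)
$y{\left(Y \right)} = 3$
$\sqrt{493 + y{\left(-4 \right)}} = \sqrt{493 + 3} = \sqrt{496} = 4 \sqrt{31}$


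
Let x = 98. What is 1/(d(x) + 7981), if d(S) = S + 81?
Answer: 1/8160 ≈ 0.00012255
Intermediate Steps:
d(S) = 81 + S
1/(d(x) + 7981) = 1/((81 + 98) + 7981) = 1/(179 + 7981) = 1/8160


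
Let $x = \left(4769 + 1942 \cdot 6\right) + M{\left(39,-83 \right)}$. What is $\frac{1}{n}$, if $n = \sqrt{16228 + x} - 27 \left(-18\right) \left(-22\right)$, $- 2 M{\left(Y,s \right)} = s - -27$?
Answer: $- \frac{10692}{114286187} - \frac{\sqrt{32677}}{114286187} \approx -9.5136 \cdot 10^{-5}$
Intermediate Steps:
$M{\left(Y,s \right)} = - \frac{27}{2} - \frac{s}{2}$ ($M{\left(Y,s \right)} = - \frac{s - -27}{2} = - \frac{s + 27}{2} = - \frac{27 + s}{2} = - \frac{27}{2} - \frac{s}{2}$)
$x = 16449$ ($x = \left(4769 + 1942 \cdot 6\right) - -28 = \left(4769 + 11652\right) + \left(- \frac{27}{2} + \frac{83}{2}\right) = 16421 + 28 = 16449$)
$n = -10692 + \sqrt{32677}$ ($n = \sqrt{16228 + 16449} - 27 \left(-18\right) \left(-22\right) = \sqrt{32677} - \left(-486\right) \left(-22\right) = \sqrt{32677} - 10692 = -10692 + \sqrt{32677} \approx -10511.0$)
$\frac{1}{n} = \frac{1}{-10692 + \sqrt{32677}}$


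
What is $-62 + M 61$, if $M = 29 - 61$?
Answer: $-2014$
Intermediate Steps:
$M = -32$
$-62 + M 61 = -62 - 1952 = -2014$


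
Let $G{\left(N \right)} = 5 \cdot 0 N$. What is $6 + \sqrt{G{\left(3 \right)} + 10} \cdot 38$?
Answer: $6 + 38 \sqrt{10} \approx 126.17$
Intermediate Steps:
$G{\left(N \right)} = 0$ ($G{\left(N \right)} = 0 N = 0$)
$6 + \sqrt{G{\left(3 \right)} + 10} \cdot 38 = 6 + \sqrt{0 + 10} \cdot 38 = 6 + \sqrt{10} \cdot 38 = 6 + 38 \sqrt{10}$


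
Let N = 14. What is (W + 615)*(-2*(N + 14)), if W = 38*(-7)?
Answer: -19544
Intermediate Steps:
W = -266
(W + 615)*(-2*(N + 14)) = (-266 + 615)*(-2*(14 + 14)) = 349*(-2*28) = 349*(-56) = -19544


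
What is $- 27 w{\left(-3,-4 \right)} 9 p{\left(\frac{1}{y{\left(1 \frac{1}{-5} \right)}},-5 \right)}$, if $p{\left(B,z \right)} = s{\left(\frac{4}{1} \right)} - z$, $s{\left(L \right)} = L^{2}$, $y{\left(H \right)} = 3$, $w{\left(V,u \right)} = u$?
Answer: $20412$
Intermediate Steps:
$p{\left(B,z \right)} = 16 - z$ ($p{\left(B,z \right)} = \left(\frac{4}{1}\right)^{2} - z = \left(4 \cdot 1\right)^{2} - z = 4^{2} - z = 16 - z$)
$- 27 w{\left(-3,-4 \right)} 9 p{\left(\frac{1}{y{\left(1 \frac{1}{-5} \right)}},-5 \right)} = \left(-27\right) \left(-4\right) 9 \left(16 - -5\right) = 108 \cdot 9 \left(16 + 5\right) = 972 \cdot 21 = 20412$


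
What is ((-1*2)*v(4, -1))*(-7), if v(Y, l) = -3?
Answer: -42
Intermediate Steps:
((-1*2)*v(4, -1))*(-7) = (-1*2*(-3))*(-7) = -2*(-3)*(-7) = 6*(-7) = -42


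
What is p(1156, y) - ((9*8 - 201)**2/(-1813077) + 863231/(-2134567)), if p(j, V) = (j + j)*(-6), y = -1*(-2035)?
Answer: -5964989204116046/430014925851 ≈ -13872.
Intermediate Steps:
y = 2035
p(j, V) = -12*j (p(j, V) = (2*j)*(-6) = -12*j)
p(1156, y) - ((9*8 - 201)**2/(-1813077) + 863231/(-2134567)) = -12*1156 - ((9*8 - 201)**2/(-1813077) + 863231/(-2134567)) = -13872 - ((72 - 201)**2*(-1/1813077) + 863231*(-1/2134567)) = -13872 - ((-129)**2*(-1/1813077) - 863231/2134567) = -13872 - (16641*(-1/1813077) - 863231/2134567) = -13872 - (-1849/201453 - 863231/2134567) = -13872 - 1*(-177847289026/430014925851) = -13872 + 177847289026/430014925851 = -5964989204116046/430014925851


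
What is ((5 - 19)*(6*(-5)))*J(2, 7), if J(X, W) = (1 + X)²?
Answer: 3780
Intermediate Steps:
((5 - 19)*(6*(-5)))*J(2, 7) = ((5 - 19)*(6*(-5)))*(1 + 2)² = -14*(-30)*3² = 420*9 = 3780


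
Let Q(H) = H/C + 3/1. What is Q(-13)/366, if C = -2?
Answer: 19/732 ≈ 0.025956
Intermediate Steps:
Q(H) = 3 - H/2 (Q(H) = H/(-2) + 3/1 = H*(-½) + 3*1 = -H/2 + 3 = 3 - H/2)
Q(-13)/366 = (3 - ½*(-13))/366 = (3 + 13/2)*(1/366) = (19/2)*(1/366) = 19/732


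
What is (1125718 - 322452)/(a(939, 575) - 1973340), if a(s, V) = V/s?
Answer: -754266774/1852965685 ≈ -0.40706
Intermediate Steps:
(1125718 - 322452)/(a(939, 575) - 1973340) = (1125718 - 322452)/(575/939 - 1973340) = 803266/(575*(1/939) - 1973340) = 803266/(575/939 - 1973340) = 803266/(-1852965685/939) = 803266*(-939/1852965685) = -754266774/1852965685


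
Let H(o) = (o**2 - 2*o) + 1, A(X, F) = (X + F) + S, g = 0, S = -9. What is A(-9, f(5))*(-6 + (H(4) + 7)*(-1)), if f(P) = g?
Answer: 396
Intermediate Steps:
f(P) = 0
A(X, F) = -9 + F + X (A(X, F) = (X + F) - 9 = (F + X) - 9 = -9 + F + X)
H(o) = 1 + o**2 - 2*o
A(-9, f(5))*(-6 + (H(4) + 7)*(-1)) = (-9 + 0 - 9)*(-6 + ((1 + 4**2 - 2*4) + 7)*(-1)) = -18*(-6 + ((1 + 16 - 8) + 7)*(-1)) = -18*(-6 + (9 + 7)*(-1)) = -18*(-6 + 16*(-1)) = -18*(-6 - 16) = -18*(-22) = 396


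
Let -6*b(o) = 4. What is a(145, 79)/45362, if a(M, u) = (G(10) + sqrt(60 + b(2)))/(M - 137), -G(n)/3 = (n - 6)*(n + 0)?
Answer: -15/45362 + sqrt(534)/1088688 ≈ -0.00030945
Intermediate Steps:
G(n) = -3*n*(-6 + n) (G(n) = -3*(n - 6)*(n + 0) = -3*(-6 + n)*n = -3*n*(-6 + n))
b(o) = -2/3 (b(o) = -1/6*4 = -2/3)
a(M, u) = (-120 + sqrt(534)/3)/(-137 + M) (a(M, u) = (3*10*(6 - 1*10) + sqrt(60 - 2/3))/(M - 137) = (3*10*(6 - 10) + sqrt(178/3))/(-137 + M) = (3*10*(-4) + sqrt(534)/3)/(-137 + M) = (-120 + sqrt(534)/3)/(-137 + M))
a(145, 79)/45362 = ((-360 + sqrt(534))/(3*(-137 + 145)))/45362 = ((1/3)*(-360 + sqrt(534))/8)*(1/45362) = ((1/3)*(1/8)*(-360 + sqrt(534)))*(1/45362) = (-15 + sqrt(534)/24)*(1/45362) = -15/45362 + sqrt(534)/1088688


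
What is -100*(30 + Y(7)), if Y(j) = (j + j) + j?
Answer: -5100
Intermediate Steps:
Y(j) = 3*j (Y(j) = 2*j + j = 3*j)
-100*(30 + Y(7)) = -100*(30 + 3*7) = -100*(30 + 21) = -100*51 = -5100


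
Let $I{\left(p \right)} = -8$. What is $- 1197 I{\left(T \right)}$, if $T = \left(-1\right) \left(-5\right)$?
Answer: $9576$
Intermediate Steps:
$T = 5$
$- 1197 I{\left(T \right)} = \left(-1197\right) \left(-8\right) = 9576$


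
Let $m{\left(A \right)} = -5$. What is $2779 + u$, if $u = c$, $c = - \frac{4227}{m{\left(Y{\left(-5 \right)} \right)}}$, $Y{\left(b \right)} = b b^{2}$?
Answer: $\frac{18122}{5} \approx 3624.4$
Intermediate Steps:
$Y{\left(b \right)} = b^{3}$
$c = \frac{4227}{5}$ ($c = - \frac{4227}{-5} = \left(-4227\right) \left(- \frac{1}{5}\right) = \frac{4227}{5} \approx 845.4$)
$u = \frac{4227}{5} \approx 845.4$
$2779 + u = 2779 + \frac{4227}{5} = \frac{18122}{5}$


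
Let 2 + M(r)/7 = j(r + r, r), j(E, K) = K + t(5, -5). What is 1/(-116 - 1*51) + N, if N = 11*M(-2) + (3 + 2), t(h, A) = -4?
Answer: -102038/167 ≈ -611.01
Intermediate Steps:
j(E, K) = -4 + K (j(E, K) = K - 4 = -4 + K)
M(r) = -42 + 7*r (M(r) = -14 + 7*(-4 + r) = -14 + (-28 + 7*r) = -42 + 7*r)
N = -611 (N = 11*(-42 + 7*(-2)) + (3 + 2) = 11*(-42 - 14) + 5 = 11*(-56) + 5 = -616 + 5 = -611)
1/(-116 - 1*51) + N = 1/(-116 - 1*51) - 611 = 1/(-116 - 51) - 611 = 1/(-167) - 611 = -1/167 - 611 = -102038/167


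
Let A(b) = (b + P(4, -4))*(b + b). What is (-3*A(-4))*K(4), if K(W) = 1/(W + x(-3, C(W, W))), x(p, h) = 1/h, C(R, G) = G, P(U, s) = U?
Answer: 0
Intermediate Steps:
K(W) = 1/(W + 1/W)
A(b) = 2*b*(4 + b) (A(b) = (b + 4)*(b + b) = (4 + b)*(2*b) = 2*b*(4 + b))
(-3*A(-4))*K(4) = (-6*(-4)*(4 - 4))*(4/(1 + 4**2)) = (-6*(-4)*0)*(4/(1 + 16)) = (-3*0)*(4/17) = 0*(4*(1/17)) = 0*(4/17) = 0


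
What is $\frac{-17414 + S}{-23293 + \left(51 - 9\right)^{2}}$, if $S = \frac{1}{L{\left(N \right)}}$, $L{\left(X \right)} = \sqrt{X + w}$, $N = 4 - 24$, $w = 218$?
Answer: $\frac{17414}{21529} - \frac{\sqrt{22}}{1420914} \approx 0.80886$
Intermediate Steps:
$N = -20$ ($N = 4 - 24 = -20$)
$L{\left(X \right)} = \sqrt{218 + X}$ ($L{\left(X \right)} = \sqrt{X + 218} = \sqrt{218 + X}$)
$S = \frac{\sqrt{22}}{66}$ ($S = \frac{1}{\sqrt{218 - 20}} = \frac{1}{\sqrt{198}} = \frac{1}{3 \sqrt{22}} = \frac{\sqrt{22}}{66} \approx 0.071067$)
$\frac{-17414 + S}{-23293 + \left(51 - 9\right)^{2}} = \frac{-17414 + \frac{\sqrt{22}}{66}}{-23293 + \left(51 - 9\right)^{2}} = \frac{-17414 + \frac{\sqrt{22}}{66}}{-23293 + 42^{2}} = \frac{-17414 + \frac{\sqrt{22}}{66}}{-23293 + 1764} = \frac{-17414 + \frac{\sqrt{22}}{66}}{-21529} = \left(-17414 + \frac{\sqrt{22}}{66}\right) \left(- \frac{1}{21529}\right) = \frac{17414}{21529} - \frac{\sqrt{22}}{1420914}$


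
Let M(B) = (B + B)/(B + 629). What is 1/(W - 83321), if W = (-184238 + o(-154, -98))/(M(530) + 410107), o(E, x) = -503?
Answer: -475315073/39603941312252 ≈ -1.2002e-5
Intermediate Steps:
M(B) = 2*B/(629 + B) (M(B) = (2*B)/(629 + B) = 2*B/(629 + B))
W = -214114819/475315073 (W = (-184238 - 503)/(2*530/(629 + 530) + 410107) = -184741/(2*530/1159 + 410107) = -184741/(2*530*(1/1159) + 410107) = -184741/(1060/1159 + 410107) = -184741/475315073/1159 = -184741*1159/475315073 = -214114819/475315073 ≈ -0.45047)
1/(W - 83321) = 1/(-214114819/475315073 - 83321) = 1/(-39603941312252/475315073) = -475315073/39603941312252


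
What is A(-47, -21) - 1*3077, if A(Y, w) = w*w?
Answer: -2636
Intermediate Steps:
A(Y, w) = w²
A(-47, -21) - 1*3077 = (-21)² - 1*3077 = 441 - 3077 = -2636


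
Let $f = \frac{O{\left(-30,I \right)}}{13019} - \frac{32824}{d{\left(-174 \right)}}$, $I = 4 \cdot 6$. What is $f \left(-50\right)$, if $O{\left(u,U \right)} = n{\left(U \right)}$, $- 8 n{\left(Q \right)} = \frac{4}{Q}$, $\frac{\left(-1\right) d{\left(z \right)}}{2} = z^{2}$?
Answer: $- \frac{21366719725}{788326488} \approx -27.104$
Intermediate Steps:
$I = 24$
$d{\left(z \right)} = - 2 z^{2}$
$n{\left(Q \right)} = - \frac{1}{2 Q}$ ($n{\left(Q \right)} = - \frac{4 \frac{1}{Q}}{8} = - \frac{1}{2 Q}$)
$O{\left(u,U \right)} = - \frac{1}{2 U}$
$f = \frac{854668789}{1576652976}$ ($f = \frac{\left(- \frac{1}{2}\right) \frac{1}{24}}{13019} - \frac{32824}{\left(-2\right) \left(-174\right)^{2}} = \left(- \frac{1}{2}\right) \frac{1}{24} \cdot \frac{1}{13019} - \frac{32824}{\left(-2\right) 30276} = \left(- \frac{1}{48}\right) \frac{1}{13019} - \frac{32824}{-60552} = - \frac{1}{624912} - - \frac{4103}{7569} = - \frac{1}{624912} + \frac{4103}{7569} = \frac{854668789}{1576652976} \approx 0.54208$)
$f \left(-50\right) = \frac{854668789}{1576652976} \left(-50\right) = - \frac{21366719725}{788326488}$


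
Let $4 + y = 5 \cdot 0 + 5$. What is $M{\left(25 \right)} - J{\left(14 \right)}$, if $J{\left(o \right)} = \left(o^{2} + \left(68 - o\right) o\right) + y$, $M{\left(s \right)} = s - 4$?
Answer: $-932$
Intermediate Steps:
$M{\left(s \right)} = -4 + s$
$y = 1$ ($y = -4 + \left(5 \cdot 0 + 5\right) = -4 + \left(0 + 5\right) = -4 + 5 = 1$)
$J{\left(o \right)} = 1 + o^{2} + o \left(68 - o\right)$ ($J{\left(o \right)} = \left(o^{2} + \left(68 - o\right) o\right) + 1 = \left(o^{2} + o \left(68 - o\right)\right) + 1 = 1 + o^{2} + o \left(68 - o\right)$)
$M{\left(25 \right)} - J{\left(14 \right)} = \left(-4 + 25\right) - \left(1 + 68 \cdot 14\right) = 21 - \left(1 + 952\right) = 21 - 953 = -932$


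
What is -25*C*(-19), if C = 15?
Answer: 7125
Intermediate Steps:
-25*C*(-19) = -25*15*(-19) = -375*(-19) = 7125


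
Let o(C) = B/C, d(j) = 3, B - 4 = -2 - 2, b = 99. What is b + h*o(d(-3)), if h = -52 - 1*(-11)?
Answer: 99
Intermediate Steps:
B = 0 (B = 4 + (-2 - 2) = 4 - 4 = 0)
h = -41 (h = -52 + 11 = -41)
o(C) = 0 (o(C) = 0/C = 0)
b + h*o(d(-3)) = 99 - 41*0 = 99 + 0 = 99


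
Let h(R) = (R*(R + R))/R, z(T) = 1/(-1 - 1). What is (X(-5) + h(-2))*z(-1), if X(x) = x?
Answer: 9/2 ≈ 4.5000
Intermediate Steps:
z(T) = -½ (z(T) = 1/(-2) = -½)
h(R) = 2*R (h(R) = (R*(2*R))/R = (2*R²)/R = 2*R)
(X(-5) + h(-2))*z(-1) = (-5 + 2*(-2))*(-½) = (-5 - 4)*(-½) = -9*(-½) = 9/2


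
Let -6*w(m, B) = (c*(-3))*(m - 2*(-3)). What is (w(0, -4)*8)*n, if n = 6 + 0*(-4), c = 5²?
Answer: 3600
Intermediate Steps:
c = 25
w(m, B) = 75 + 25*m/2 (w(m, B) = -25*(-3)*(m - 2*(-3))/6 = -(-25)*(m + 6)/2 = -(-25)*(6 + m)/2 = -(-450 - 75*m)/6 = 75 + 25*m/2)
n = 6 (n = 6 + 0 = 6)
(w(0, -4)*8)*n = ((75 + (25/2)*0)*8)*6 = ((75 + 0)*8)*6 = (75*8)*6 = 600*6 = 3600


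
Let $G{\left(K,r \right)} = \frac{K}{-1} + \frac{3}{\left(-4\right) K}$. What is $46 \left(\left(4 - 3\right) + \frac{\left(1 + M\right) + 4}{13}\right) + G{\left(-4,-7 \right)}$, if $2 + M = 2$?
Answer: $\frac{14119}{208} \approx 67.88$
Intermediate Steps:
$M = 0$ ($M = -2 + 2 = 0$)
$G{\left(K,r \right)} = - K - \frac{3}{4 K}$ ($G{\left(K,r \right)} = K \left(-1\right) + 3 \left(- \frac{1}{4 K}\right) = - K - \frac{3}{4 K}$)
$46 \left(\left(4 - 3\right) + \frac{\left(1 + M\right) + 4}{13}\right) + G{\left(-4,-7 \right)} = 46 \left(\left(4 - 3\right) + \frac{\left(1 + 0\right) + 4}{13}\right) - \left(-4 + \frac{3}{4 \left(-4\right)}\right) = 46 \left(1 + \left(1 + 4\right) \frac{1}{13}\right) + \left(4 - - \frac{3}{16}\right) = 46 \left(1 + 5 \cdot \frac{1}{13}\right) + \left(4 + \frac{3}{16}\right) = 46 \left(1 + \frac{5}{13}\right) + \frac{67}{16} = 46 \cdot \frac{18}{13} + \frac{67}{16} = \frac{828}{13} + \frac{67}{16} = \frac{14119}{208}$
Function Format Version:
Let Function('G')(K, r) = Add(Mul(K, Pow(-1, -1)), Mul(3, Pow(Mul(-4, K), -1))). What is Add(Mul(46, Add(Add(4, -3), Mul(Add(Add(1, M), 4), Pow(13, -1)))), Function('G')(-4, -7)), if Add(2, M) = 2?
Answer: Rational(14119, 208) ≈ 67.880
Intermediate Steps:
M = 0 (M = Add(-2, 2) = 0)
Function('G')(K, r) = Add(Mul(-1, K), Mul(Rational(-3, 4), Pow(K, -1))) (Function('G')(K, r) = Add(Mul(K, -1), Mul(3, Mul(Rational(-1, 4), Pow(K, -1)))) = Add(Mul(-1, K), Mul(Rational(-3, 4), Pow(K, -1))))
Add(Mul(46, Add(Add(4, -3), Mul(Add(Add(1, M), 4), Pow(13, -1)))), Function('G')(-4, -7)) = Add(Mul(46, Add(Add(4, -3), Mul(Add(Add(1, 0), 4), Pow(13, -1)))), Add(Mul(-1, -4), Mul(Rational(-3, 4), Pow(-4, -1)))) = Add(Mul(46, Add(1, Mul(Add(1, 4), Rational(1, 13)))), Add(4, Mul(Rational(-3, 4), Rational(-1, 4)))) = Add(Mul(46, Add(1, Mul(5, Rational(1, 13)))), Add(4, Rational(3, 16))) = Add(Mul(46, Add(1, Rational(5, 13))), Rational(67, 16)) = Add(Mul(46, Rational(18, 13)), Rational(67, 16)) = Add(Rational(828, 13), Rational(67, 16)) = Rational(14119, 208)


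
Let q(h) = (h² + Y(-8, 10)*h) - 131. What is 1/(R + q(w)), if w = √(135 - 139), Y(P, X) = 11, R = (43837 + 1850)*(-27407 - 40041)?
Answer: -3081496911/9495623212502542405 - 22*I/9495623212502542405 ≈ -3.2452e-10 - 2.3169e-18*I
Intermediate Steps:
R = -3081496776 (R = 45687*(-67448) = -3081496776)
w = 2*I (w = √(-4) = 2*I ≈ 2.0*I)
q(h) = -131 + h² + 11*h (q(h) = (h² + 11*h) - 131 = -131 + h² + 11*h)
1/(R + q(w)) = 1/(-3081496776 + (-131 + (2*I)² + 11*(2*I))) = 1/(-3081496776 + (-131 - 4 + 22*I)) = 1/(-3081496776 + (-135 + 22*I)) = 1/(-3081496911 + 22*I) = (-3081496911 - 22*I)/9495623212502542405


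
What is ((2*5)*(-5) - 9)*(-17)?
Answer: 1003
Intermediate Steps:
((2*5)*(-5) - 9)*(-17) = (10*(-5) - 9)*(-17) = (-50 - 9)*(-17) = -59*(-17) = 1003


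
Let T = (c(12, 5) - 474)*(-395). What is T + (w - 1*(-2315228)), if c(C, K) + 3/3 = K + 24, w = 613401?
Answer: 3104799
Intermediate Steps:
c(C, K) = 23 + K (c(C, K) = -1 + (K + 24) = -1 + (24 + K) = 23 + K)
T = 176170 (T = ((23 + 5) - 474)*(-395) = (28 - 474)*(-395) = -446*(-395) = 176170)
T + (w - 1*(-2315228)) = 176170 + (613401 - 1*(-2315228)) = 176170 + (613401 + 2315228) = 176170 + 2928629 = 3104799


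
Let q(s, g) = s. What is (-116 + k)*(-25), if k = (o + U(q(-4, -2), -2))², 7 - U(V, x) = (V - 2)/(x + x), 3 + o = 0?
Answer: 10975/4 ≈ 2743.8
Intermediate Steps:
o = -3 (o = -3 + 0 = -3)
U(V, x) = 7 - (-2 + V)/(2*x) (U(V, x) = 7 - (V - 2)/(x + x) = 7 - (-2 + V)/(2*x))
k = 25/4 (k = (-3 + (½)*(2 - 1*(-4) + 14*(-2))/(-2))² = (-3 + (½)*(-½)*(2 + 4 - 28))² = (-3 + (½)*(-½)*(-22))² = (-3 + 11/2)² = (5/2)² = 25/4 ≈ 6.2500)
(-116 + k)*(-25) = (-116 + 25/4)*(-25) = -439/4*(-25) = 10975/4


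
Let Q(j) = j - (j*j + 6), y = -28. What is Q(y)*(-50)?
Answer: 40900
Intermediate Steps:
Q(j) = -6 + j - j² (Q(j) = j - (j² + 6) = j - (6 + j²) = j + (-6 - j²) = -6 + j - j²)
Q(y)*(-50) = (-6 - 28 - 1*(-28)²)*(-50) = (-6 - 28 - 1*784)*(-50) = (-6 - 28 - 784)*(-50) = -818*(-50) = 40900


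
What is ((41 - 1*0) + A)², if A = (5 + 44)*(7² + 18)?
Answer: 11048976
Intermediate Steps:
A = 3283 (A = 49*(49 + 18) = 49*67 = 3283)
((41 - 1*0) + A)² = ((41 - 1*0) + 3283)² = ((41 + 0) + 3283)² = (41 + 3283)² = 3324² = 11048976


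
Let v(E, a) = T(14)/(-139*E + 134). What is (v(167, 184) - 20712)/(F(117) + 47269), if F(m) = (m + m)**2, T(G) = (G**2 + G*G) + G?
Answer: -68287522/336376425 ≈ -0.20301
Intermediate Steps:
T(G) = G + 2*G**2 (T(G) = (G**2 + G**2) + G = 2*G**2 + G = G + 2*G**2)
F(m) = 4*m**2 (F(m) = (2*m)**2 = 4*m**2)
v(E, a) = 406/(134 - 139*E) (v(E, a) = (14*(1 + 2*14))/(-139*E + 134) = (14*(1 + 28))/(134 - 139*E) = (14*29)/(134 - 139*E) = 406/(134 - 139*E))
(v(167, 184) - 20712)/(F(117) + 47269) = (-406/(-134 + 139*167) - 20712)/(4*117**2 + 47269) = (-406/(-134 + 23213) - 20712)/(4*13689 + 47269) = (-406/23079 - 20712)/(54756 + 47269) = (-406*1/23079 - 20712)/102025 = (-58/3297 - 20712)*(1/102025) = -68287522/3297*1/102025 = -68287522/336376425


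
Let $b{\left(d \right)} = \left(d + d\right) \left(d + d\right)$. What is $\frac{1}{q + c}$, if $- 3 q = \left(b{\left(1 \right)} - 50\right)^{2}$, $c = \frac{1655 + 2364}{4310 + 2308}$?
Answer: $- \frac{6618}{4663877} \approx -0.001419$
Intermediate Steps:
$b{\left(d \right)} = 4 d^{2}$ ($b{\left(d \right)} = 2 d 2 d = 4 d^{2}$)
$c = \frac{4019}{6618} \approx 0.60728$
$q = - \frac{2116}{3}$ ($q = - \frac{\left(4 \cdot 1^{2} - 50\right)^{2}}{3} = - \frac{\left(4 \cdot 1 - 50\right)^{2}}{3} = - \frac{\left(4 - 50\right)^{2}}{3} = - \frac{\left(-46\right)^{2}}{3} = \left(- \frac{1}{3}\right) 2116 = - \frac{2116}{3} \approx -705.33$)
$\frac{1}{q + c} = \frac{1}{- \frac{2116}{3} + \frac{4019}{6618}} = \frac{1}{- \frac{4663877}{6618}} = - \frac{6618}{4663877}$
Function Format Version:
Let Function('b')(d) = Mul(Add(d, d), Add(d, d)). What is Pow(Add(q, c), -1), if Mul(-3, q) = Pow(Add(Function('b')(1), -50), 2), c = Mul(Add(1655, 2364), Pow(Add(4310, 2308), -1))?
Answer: Rational(-6618, 4663877) ≈ -0.0014190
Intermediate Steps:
Function('b')(d) = Mul(4, Pow(d, 2)) (Function('b')(d) = Mul(Mul(2, d), Mul(2, d)) = Mul(4, Pow(d, 2)))
c = Rational(4019, 6618) (c = Mul(4019, Pow(6618, -1)) = Mul(4019, Rational(1, 6618)) = Rational(4019, 6618) ≈ 0.60728)
q = Rational(-2116, 3) (q = Mul(Rational(-1, 3), Pow(Add(Mul(4, Pow(1, 2)), -50), 2)) = Mul(Rational(-1, 3), Pow(Add(Mul(4, 1), -50), 2)) = Mul(Rational(-1, 3), Pow(Add(4, -50), 2)) = Mul(Rational(-1, 3), Pow(-46, 2)) = Mul(Rational(-1, 3), 2116) = Rational(-2116, 3) ≈ -705.33)
Pow(Add(q, c), -1) = Pow(Add(Rational(-2116, 3), Rational(4019, 6618)), -1) = Pow(Rational(-4663877, 6618), -1) = Rational(-6618, 4663877)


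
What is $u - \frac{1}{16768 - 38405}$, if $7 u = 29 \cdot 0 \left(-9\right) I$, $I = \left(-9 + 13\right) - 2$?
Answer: $\frac{1}{21637} \approx 4.6217 \cdot 10^{-5}$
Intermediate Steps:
$I = 2$ ($I = 4 - 2 = 2$)
$u = 0$ ($u = \frac{29 \cdot 0 \left(-9\right) 2}{7} = \frac{29 \cdot 0 \cdot 2}{7} = \frac{0 \cdot 2}{7} = \frac{1}{7} \cdot 0 = 0$)
$u - \frac{1}{16768 - 38405} = 0 - \frac{1}{16768 - 38405} = 0 - \frac{1}{-21637} = 0 - - \frac{1}{21637} = 0 + \frac{1}{21637} = \frac{1}{21637}$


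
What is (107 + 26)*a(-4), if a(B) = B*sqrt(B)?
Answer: -1064*I ≈ -1064.0*I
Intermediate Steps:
a(B) = B**(3/2)
(107 + 26)*a(-4) = (107 + 26)*(-4)**(3/2) = 133*(-8*I) = -1064*I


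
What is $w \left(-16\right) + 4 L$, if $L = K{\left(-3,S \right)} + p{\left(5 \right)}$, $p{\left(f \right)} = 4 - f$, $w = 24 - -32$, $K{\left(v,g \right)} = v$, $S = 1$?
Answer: $-912$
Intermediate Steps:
$w = 56$ ($w = 24 + 32 = 56$)
$L = -4$ ($L = -3 + \left(4 - 5\right) = -3 - 1 = -4$)
$w \left(-16\right) + 4 L = 56 \left(-16\right) + 4 \left(-4\right) = -896 - 16 = -912$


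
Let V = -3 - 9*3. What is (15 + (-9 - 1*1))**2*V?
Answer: -750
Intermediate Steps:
V = -30 (V = -3 - 27 = -30)
(15 + (-9 - 1*1))**2*V = (15 + (-9 - 1*1))**2*(-30) = (15 + (-9 - 1))**2*(-30) = (15 - 10)**2*(-30) = 5**2*(-30) = 25*(-30) = -750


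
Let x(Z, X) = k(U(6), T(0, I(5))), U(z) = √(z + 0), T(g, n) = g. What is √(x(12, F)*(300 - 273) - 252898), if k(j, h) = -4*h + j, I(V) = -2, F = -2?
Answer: √(-252898 + 27*√6) ≈ 502.82*I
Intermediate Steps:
U(z) = √z
k(j, h) = j - 4*h
x(Z, X) = √6 (x(Z, X) = √6 - 4*0 = √6 + 0 = √6)
√(x(12, F)*(300 - 273) - 252898) = √(√6*(300 - 273) - 252898) = √(√6*27 - 252898) = √(27*√6 - 252898) = √(-252898 + 27*√6)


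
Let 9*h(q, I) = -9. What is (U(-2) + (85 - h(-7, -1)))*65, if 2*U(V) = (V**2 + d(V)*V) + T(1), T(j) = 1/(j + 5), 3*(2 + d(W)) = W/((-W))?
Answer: 70525/12 ≈ 5877.1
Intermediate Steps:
h(q, I) = -1 (h(q, I) = (1/9)*(-9) = -1)
d(W) = -7/3 (d(W) = -2 + (W/((-W)))/3 = -2 + (W*(-1/W))/3 = -2 + (1/3)*(-1) = -2 - 1/3 = -7/3)
T(j) = 1/(5 + j)
U(V) = 1/12 + V**2/2 - 7*V/6 (U(V) = ((V**2 - 7*V/3) + 1/(5 + 1))/2 = ((V**2 - 7*V/3) + 1/6)/2 = (1/6 + V**2 - 7*V/3)/2 = 1/12 + V**2/2 - 7*V/6)
(U(-2) + (85 - h(-7, -1)))*65 = ((1/12 + (1/2)*(-2)**2 - 7/6*(-2)) + (85 - 1*(-1)))*65 = ((1/12 + (1/2)*4 + 7/3) + (85 + 1))*65 = ((1/12 + 2 + 7/3) + 86)*65 = (53/12 + 86)*65 = (1085/12)*65 = 70525/12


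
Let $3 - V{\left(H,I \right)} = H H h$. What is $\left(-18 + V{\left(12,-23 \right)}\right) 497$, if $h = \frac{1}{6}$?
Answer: $-19383$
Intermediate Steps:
$h = \frac{1}{6} \approx 0.16667$
$V{\left(H,I \right)} = 3 - \frac{H^{2}}{6}$ ($V{\left(H,I \right)} = 3 - H H \frac{1}{6} = 3 - H^{2} \cdot \frac{1}{6} = 3 - \frac{H^{2}}{6}$)
$\left(-18 + V{\left(12,-23 \right)}\right) 497 = \left(-18 + \left(3 - \frac{12^{2}}{6}\right)\right) 497 = \left(-18 + \left(3 - 24\right)\right) 497 = \left(-18 - 21\right) 497 = \left(-39\right) 497 = -19383$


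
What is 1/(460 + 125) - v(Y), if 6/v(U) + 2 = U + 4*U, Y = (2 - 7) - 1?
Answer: 1771/9360 ≈ 0.18921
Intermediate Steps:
Y = -6 (Y = -5 - 1 = -6)
v(U) = 6/(-2 + 5*U) (v(U) = 6/(-2 + (U + 4*U)) = 6/(-2 + 5*U))
1/(460 + 125) - v(Y) = 1/(460 + 125) - 6/(-2 + 5*(-6)) = 1/585 - 6/(-2 - 30) = 1/585 - 6/(-32) = 1/585 - 6*(-1)/32 = 1/585 - 1*(-3/16) = 1/585 + 3/16 = 1771/9360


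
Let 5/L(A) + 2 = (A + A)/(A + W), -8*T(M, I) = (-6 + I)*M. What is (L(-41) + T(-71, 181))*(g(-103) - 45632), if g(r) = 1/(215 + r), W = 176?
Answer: -2790615287575/39424 ≈ -7.0785e+7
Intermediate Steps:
T(M, I) = -M*(-6 + I)/8 (T(M, I) = -(-6 + I)*M/8 = -M*(-6 + I)/8)
L(A) = 5/(-2 + 2*A/(176 + A)) (L(A) = 5/(-2 + (A + A)/(A + 176)) = 5/(-2 + (2*A)/(176 + A)) = 5/(-2 + 2*A/(176 + A)))
(L(-41) + T(-71, 181))*(g(-103) - 45632) = ((-5/2 - 5/352*(-41)) + (⅛)*(-71)*(6 - 1*181))*(1/(215 - 103) - 45632) = ((-5/2 + 205/352) + (⅛)*(-71)*(6 - 181))*(1/112 - 45632) = (-675/352 + (⅛)*(-71)*(-175))*(1/112 - 45632) = (-675/352 + 12425/8)*(-5110783/112) = (546025/352)*(-5110783/112) = -2790615287575/39424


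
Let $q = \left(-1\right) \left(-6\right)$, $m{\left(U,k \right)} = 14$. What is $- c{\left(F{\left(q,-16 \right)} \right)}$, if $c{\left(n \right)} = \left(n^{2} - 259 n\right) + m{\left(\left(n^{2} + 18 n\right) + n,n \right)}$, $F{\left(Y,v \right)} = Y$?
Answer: $1504$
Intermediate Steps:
$q = 6$
$c{\left(n \right)} = 14 + n^{2} - 259 n$ ($c{\left(n \right)} = \left(n^{2} - 259 n\right) + 14 = 14 + n^{2} - 259 n$)
$- c{\left(F{\left(q,-16 \right)} \right)} = - (14 + 6^{2} - 1554) = - (14 + 36 - 1554) = \left(-1\right) \left(-1504\right) = 1504$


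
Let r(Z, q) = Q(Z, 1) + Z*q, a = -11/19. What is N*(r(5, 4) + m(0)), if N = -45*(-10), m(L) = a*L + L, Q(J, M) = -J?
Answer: 6750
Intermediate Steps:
a = -11/19 (a = -11*1/19 = -11/19 ≈ -0.57895)
m(L) = 8*L/19 (m(L) = -11*L/19 + L = 8*L/19)
r(Z, q) = -Z + Z*q
N = 450
N*(r(5, 4) + m(0)) = 450*(5*(-1 + 4) + (8/19)*0) = 450*(5*3 + 0) = 450*(15 + 0) = 450*15 = 6750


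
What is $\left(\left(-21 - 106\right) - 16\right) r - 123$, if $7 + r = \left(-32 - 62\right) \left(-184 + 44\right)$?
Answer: $-1881002$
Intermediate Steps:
$r = 13153$ ($r = -7 + \left(-32 - 62\right) \left(-184 + 44\right) = -7 - -13160 = -7 + 13160 = 13153$)
$\left(\left(-21 - 106\right) - 16\right) r - 123 = \left(\left(-21 - 106\right) - 16\right) 13153 - 123 = \left(-127 - 16\right) 13153 - 123 = \left(-143\right) 13153 - 123 = -1880879 - 123 = -1881002$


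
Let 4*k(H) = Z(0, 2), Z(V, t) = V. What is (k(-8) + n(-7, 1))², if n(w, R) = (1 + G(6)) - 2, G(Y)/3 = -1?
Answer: 16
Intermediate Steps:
G(Y) = -3 (G(Y) = 3*(-1) = -3)
k(H) = 0 (k(H) = (¼)*0 = 0)
n(w, R) = -4 (n(w, R) = (1 - 3) - 2 = -2 - 2 = -4)
(k(-8) + n(-7, 1))² = (0 - 4)² = (-4)² = 16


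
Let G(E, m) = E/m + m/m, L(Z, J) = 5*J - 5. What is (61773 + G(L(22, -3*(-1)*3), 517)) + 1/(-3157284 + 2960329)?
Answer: 571835530143/9256885 ≈ 61774.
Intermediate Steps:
L(Z, J) = -5 + 5*J
G(E, m) = 1 + E/m (G(E, m) = E/m + 1 = 1 + E/m)
(61773 + G(L(22, -3*(-1)*3), 517)) + 1/(-3157284 + 2960329) = (61773 + ((-5 + 5*(-3*(-1)*3)) + 517)/517) + 1/(-3157284 + 2960329) = (61773 + ((-5 + 5*(3*3)) + 517)/517) + 1/(-196955) = (61773 + ((-5 + 5*9) + 517)/517) - 1/196955 = (61773 + ((-5 + 45) + 517)/517) - 1/196955 = (61773 + (40 + 517)/517) - 1/196955 = (61773 + (1/517)*557) - 1/196955 = (61773 + 557/517) - 1/196955 = 31937198/517 - 1/196955 = 571835530143/9256885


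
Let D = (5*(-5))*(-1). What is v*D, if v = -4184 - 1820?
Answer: -150100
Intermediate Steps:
D = 25 (D = -25*(-1) = 25)
v = -6004
v*D = -6004*25 = -150100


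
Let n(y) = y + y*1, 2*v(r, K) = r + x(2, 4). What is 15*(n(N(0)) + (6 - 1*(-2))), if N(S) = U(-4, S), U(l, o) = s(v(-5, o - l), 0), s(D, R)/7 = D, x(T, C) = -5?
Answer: -930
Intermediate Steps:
v(r, K) = -5/2 + r/2 (v(r, K) = (r - 5)/2 = (-5 + r)/2 = -5/2 + r/2)
s(D, R) = 7*D
U(l, o) = -35 (U(l, o) = 7*(-5/2 + (1/2)*(-5)) = 7*(-5/2 - 5/2) = 7*(-5) = -35)
N(S) = -35
n(y) = 2*y (n(y) = y + y = 2*y)
15*(n(N(0)) + (6 - 1*(-2))) = 15*(2*(-35) + (6 - 1*(-2))) = 15*(-70 + (6 + 2)) = 15*(-70 + 8) = 15*(-62) = -930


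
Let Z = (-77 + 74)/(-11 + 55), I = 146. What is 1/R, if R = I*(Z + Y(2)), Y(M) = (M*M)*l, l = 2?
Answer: 22/25477 ≈ 0.00086352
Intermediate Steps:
Z = -3/44 ≈ -0.068182
Y(M) = 2*M² (Y(M) = (M*M)*2 = M²*2 = 2*M²)
R = 25477/22 (R = 146*(-3/44 + 2*2²) = 146*(-3/44 + 2*4) = 146*(-3/44 + 8) = 146*(349/44) = 25477/22 ≈ 1158.0)
1/R = 1/(25477/22) = 22/25477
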